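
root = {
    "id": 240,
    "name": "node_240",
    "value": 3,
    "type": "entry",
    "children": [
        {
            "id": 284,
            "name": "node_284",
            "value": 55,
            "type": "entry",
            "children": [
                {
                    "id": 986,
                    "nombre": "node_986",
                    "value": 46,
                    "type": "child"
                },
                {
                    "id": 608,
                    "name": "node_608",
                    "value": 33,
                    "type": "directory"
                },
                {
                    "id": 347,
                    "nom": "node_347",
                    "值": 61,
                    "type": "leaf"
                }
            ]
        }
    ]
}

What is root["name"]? "node_240"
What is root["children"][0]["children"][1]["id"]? 608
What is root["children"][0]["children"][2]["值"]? 61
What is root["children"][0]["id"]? 284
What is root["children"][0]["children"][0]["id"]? 986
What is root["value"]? 3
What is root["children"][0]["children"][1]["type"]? "directory"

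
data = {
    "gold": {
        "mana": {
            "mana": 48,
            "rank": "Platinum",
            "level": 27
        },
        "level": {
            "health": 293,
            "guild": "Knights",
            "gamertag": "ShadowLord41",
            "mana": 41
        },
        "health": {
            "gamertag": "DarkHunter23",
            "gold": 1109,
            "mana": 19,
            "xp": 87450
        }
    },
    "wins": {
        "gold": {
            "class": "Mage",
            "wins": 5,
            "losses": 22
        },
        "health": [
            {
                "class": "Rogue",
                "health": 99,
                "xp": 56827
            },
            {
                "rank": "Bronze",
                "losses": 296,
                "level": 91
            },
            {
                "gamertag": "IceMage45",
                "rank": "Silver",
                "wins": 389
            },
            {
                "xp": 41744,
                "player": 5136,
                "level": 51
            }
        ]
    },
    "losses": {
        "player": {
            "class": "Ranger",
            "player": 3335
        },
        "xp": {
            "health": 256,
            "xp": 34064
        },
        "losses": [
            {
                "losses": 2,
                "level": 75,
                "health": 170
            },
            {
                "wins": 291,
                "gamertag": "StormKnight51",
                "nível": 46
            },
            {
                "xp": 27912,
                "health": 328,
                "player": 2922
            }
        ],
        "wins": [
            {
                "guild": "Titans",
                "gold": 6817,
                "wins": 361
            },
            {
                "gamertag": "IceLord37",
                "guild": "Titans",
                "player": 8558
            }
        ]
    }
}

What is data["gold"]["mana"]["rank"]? "Platinum"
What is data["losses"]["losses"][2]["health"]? 328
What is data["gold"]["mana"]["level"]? 27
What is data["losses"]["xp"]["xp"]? 34064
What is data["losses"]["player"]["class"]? "Ranger"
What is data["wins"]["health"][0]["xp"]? 56827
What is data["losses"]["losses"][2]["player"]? 2922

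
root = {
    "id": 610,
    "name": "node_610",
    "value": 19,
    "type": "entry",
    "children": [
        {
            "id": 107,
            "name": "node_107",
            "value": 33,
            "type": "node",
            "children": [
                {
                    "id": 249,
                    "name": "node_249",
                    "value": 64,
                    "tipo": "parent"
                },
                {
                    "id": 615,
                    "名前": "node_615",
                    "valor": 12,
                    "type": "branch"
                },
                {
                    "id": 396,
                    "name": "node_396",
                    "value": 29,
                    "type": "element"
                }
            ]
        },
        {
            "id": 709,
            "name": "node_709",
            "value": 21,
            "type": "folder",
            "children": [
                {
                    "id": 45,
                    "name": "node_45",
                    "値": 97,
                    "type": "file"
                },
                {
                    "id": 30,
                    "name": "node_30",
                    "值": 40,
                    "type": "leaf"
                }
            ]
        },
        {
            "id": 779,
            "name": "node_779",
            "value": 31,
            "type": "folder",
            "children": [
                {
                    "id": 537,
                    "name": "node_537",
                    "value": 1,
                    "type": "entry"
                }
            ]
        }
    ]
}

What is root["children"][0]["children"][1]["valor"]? 12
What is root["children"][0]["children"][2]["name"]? "node_396"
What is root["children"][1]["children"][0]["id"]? 45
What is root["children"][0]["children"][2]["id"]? 396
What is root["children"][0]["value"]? 33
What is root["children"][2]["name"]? "node_779"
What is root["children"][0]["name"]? "node_107"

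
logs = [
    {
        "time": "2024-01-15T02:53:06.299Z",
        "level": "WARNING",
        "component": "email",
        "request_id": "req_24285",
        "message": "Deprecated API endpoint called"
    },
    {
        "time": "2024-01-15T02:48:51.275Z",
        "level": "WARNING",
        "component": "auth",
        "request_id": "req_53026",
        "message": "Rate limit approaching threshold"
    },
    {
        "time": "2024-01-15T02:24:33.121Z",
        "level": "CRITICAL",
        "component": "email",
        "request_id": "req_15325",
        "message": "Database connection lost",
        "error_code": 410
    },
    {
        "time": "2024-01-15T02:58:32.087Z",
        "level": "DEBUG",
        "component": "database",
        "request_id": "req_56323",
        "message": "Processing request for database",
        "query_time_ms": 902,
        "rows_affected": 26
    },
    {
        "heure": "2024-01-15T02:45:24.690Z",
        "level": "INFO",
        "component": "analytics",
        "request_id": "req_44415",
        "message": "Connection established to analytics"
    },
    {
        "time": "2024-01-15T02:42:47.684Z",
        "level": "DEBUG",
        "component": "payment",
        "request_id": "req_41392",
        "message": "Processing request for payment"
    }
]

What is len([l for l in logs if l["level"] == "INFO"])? 1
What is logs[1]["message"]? "Rate limit approaching threshold"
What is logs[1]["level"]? "WARNING"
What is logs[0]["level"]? "WARNING"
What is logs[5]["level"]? "DEBUG"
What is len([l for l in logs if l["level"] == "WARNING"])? 2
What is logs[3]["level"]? "DEBUG"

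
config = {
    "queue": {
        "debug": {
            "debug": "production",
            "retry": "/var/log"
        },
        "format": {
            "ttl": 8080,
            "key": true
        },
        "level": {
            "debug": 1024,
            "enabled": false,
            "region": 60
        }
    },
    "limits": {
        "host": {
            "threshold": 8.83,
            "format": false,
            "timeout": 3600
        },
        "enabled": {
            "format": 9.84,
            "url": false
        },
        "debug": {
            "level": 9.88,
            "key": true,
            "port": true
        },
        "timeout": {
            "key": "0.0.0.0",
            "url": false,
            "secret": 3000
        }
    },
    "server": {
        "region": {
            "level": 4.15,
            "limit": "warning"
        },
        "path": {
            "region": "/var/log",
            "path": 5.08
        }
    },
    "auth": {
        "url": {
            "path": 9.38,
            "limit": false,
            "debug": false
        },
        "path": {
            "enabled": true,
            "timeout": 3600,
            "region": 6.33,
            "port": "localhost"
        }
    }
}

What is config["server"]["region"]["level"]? 4.15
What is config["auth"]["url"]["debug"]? False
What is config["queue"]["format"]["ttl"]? 8080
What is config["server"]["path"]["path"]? 5.08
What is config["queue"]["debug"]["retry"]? "/var/log"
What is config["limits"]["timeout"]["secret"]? 3000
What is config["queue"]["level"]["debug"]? 1024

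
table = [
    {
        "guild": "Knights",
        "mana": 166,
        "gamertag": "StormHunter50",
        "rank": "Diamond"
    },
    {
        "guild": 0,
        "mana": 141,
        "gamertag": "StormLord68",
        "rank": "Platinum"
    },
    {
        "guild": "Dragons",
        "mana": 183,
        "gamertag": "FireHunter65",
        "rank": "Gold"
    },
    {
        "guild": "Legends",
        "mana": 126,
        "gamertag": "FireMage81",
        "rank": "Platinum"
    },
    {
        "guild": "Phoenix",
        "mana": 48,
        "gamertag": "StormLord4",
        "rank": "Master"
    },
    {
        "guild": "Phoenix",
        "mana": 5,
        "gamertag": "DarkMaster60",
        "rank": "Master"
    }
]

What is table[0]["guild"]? "Knights"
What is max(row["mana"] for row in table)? 183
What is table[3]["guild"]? "Legends"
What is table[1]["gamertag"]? "StormLord68"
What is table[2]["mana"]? 183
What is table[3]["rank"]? "Platinum"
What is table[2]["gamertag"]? "FireHunter65"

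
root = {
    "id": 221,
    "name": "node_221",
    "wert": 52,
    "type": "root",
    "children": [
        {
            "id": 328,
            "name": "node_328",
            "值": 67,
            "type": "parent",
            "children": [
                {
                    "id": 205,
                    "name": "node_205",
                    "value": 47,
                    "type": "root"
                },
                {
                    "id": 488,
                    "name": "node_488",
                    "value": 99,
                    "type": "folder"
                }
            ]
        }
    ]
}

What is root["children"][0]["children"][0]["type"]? "root"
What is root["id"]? 221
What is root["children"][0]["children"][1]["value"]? 99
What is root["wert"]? 52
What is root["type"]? "root"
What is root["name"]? "node_221"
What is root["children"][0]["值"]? 67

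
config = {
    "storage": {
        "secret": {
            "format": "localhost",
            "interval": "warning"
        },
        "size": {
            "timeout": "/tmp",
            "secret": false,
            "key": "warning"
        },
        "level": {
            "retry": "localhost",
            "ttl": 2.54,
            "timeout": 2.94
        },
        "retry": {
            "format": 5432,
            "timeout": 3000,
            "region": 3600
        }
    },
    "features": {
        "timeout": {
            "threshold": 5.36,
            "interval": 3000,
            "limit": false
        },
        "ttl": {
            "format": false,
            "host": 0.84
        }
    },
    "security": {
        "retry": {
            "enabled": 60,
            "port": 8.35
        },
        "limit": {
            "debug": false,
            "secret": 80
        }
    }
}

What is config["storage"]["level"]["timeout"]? 2.94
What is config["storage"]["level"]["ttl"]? 2.54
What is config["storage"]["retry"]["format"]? 5432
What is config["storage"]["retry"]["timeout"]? 3000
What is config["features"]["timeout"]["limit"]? False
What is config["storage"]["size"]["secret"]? False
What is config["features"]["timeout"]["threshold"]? 5.36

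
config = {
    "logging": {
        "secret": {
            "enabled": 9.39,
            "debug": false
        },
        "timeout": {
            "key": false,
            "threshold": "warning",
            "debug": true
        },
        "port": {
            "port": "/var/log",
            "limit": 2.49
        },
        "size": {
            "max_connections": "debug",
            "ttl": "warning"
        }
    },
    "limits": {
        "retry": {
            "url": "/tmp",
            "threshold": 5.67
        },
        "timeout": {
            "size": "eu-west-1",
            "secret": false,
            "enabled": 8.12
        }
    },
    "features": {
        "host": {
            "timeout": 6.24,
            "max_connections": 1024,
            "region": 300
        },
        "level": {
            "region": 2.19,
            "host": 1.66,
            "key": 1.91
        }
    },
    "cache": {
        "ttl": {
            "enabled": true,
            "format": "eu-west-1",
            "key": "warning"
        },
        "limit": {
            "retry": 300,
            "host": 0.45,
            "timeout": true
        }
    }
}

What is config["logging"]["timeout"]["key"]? False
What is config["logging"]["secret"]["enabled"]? 9.39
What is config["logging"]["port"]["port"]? "/var/log"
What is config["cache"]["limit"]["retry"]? 300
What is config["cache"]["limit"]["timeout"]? True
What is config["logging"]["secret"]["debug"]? False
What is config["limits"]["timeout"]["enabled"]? 8.12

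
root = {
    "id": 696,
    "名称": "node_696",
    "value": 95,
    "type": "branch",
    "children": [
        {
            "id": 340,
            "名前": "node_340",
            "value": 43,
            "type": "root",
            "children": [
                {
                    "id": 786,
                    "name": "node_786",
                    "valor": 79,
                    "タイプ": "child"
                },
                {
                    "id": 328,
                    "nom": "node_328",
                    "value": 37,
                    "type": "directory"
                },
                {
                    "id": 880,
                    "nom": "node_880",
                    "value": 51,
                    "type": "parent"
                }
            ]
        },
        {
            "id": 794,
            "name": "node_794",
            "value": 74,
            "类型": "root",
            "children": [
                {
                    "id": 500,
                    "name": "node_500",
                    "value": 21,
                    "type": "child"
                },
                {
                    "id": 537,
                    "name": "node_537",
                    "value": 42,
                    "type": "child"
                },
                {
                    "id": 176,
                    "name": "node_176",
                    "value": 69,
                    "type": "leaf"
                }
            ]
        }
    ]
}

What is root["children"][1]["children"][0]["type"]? "child"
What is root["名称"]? "node_696"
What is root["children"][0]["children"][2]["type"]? "parent"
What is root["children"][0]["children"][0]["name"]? "node_786"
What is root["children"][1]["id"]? 794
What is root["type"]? "branch"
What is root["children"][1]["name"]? "node_794"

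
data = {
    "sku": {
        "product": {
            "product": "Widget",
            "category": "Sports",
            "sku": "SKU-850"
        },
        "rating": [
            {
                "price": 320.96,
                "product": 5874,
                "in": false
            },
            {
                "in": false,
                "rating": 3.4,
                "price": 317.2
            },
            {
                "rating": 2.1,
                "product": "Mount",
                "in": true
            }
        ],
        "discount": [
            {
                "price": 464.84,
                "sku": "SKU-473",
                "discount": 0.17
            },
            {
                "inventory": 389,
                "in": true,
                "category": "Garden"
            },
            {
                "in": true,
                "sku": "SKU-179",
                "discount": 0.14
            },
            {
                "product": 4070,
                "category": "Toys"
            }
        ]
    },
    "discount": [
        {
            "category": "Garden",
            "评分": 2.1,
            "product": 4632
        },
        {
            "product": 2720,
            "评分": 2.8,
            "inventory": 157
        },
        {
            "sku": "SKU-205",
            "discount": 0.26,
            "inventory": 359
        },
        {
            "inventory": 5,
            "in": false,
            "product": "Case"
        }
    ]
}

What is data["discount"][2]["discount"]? 0.26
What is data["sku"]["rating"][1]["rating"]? 3.4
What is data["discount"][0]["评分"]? 2.1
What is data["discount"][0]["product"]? 4632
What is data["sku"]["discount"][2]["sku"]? "SKU-179"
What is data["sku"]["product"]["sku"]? "SKU-850"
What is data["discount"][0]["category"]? "Garden"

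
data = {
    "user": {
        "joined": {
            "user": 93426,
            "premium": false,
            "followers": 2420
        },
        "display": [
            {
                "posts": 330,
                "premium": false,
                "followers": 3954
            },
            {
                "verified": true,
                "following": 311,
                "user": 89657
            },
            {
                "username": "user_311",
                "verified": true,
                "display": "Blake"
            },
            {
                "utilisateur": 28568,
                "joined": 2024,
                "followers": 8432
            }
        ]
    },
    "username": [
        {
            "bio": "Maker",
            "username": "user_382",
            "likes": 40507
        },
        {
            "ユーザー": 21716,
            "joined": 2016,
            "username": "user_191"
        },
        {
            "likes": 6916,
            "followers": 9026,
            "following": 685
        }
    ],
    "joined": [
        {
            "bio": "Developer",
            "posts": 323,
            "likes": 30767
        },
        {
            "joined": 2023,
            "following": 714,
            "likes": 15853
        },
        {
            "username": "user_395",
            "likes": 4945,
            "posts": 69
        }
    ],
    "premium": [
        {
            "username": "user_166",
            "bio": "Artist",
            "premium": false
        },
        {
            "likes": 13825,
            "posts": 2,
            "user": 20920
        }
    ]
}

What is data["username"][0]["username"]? "user_382"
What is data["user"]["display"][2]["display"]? "Blake"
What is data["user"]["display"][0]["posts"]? 330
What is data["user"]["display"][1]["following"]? 311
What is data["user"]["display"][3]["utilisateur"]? 28568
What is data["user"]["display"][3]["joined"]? 2024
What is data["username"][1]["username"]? "user_191"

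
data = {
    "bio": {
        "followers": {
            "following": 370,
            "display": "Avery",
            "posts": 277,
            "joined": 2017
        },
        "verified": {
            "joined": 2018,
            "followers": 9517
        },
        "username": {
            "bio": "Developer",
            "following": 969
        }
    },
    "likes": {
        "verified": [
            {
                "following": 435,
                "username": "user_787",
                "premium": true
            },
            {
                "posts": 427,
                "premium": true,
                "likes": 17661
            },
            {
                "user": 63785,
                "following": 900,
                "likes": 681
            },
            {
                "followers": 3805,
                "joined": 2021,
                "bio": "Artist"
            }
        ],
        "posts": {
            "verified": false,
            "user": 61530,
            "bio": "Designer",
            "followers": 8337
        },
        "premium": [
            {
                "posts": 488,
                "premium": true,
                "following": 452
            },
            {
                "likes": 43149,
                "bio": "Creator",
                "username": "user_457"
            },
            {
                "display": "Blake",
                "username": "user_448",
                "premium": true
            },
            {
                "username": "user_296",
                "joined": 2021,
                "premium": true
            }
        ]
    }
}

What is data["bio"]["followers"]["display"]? "Avery"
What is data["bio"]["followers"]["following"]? 370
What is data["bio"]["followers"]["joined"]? 2017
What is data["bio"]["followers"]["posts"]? 277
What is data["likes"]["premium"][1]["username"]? "user_457"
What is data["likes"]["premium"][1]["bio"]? "Creator"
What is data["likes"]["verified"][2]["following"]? 900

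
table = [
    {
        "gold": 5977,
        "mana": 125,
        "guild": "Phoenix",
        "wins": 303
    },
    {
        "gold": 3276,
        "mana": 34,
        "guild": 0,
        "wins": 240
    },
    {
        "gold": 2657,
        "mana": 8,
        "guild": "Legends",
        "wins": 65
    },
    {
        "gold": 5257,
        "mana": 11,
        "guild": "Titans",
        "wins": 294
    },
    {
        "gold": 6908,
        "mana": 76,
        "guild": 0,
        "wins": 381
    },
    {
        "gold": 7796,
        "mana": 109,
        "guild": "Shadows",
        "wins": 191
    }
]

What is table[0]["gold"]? 5977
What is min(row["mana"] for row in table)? 8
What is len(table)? 6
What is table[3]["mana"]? 11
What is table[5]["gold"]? 7796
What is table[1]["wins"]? 240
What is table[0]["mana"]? 125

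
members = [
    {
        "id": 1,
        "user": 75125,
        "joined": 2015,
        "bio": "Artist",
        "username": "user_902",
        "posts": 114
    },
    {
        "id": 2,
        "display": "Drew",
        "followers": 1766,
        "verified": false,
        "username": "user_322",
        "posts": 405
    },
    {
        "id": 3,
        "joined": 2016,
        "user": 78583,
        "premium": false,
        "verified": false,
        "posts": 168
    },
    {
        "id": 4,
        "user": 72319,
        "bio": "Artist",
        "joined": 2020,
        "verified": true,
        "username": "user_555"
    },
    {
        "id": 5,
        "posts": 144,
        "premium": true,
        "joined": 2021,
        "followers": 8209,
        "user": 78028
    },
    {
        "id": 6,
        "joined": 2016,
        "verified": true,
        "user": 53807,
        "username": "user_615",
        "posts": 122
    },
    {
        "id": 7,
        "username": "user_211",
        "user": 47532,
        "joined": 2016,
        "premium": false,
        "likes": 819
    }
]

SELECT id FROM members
[1, 2, 3, 4, 5, 6, 7]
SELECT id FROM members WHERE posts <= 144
[1, 5, 6]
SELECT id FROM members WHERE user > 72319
[1, 3, 5]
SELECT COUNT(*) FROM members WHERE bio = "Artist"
2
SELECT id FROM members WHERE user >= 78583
[3]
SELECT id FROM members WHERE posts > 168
[2]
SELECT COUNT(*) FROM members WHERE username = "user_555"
1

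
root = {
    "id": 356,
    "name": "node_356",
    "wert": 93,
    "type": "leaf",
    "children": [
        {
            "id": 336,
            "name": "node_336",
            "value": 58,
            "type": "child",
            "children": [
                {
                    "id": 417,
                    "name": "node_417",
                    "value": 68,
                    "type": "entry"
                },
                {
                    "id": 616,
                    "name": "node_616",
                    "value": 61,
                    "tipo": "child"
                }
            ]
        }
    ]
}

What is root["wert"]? 93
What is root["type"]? "leaf"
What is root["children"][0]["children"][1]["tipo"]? "child"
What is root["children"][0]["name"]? "node_336"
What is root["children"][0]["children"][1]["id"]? 616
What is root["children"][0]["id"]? 336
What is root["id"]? 356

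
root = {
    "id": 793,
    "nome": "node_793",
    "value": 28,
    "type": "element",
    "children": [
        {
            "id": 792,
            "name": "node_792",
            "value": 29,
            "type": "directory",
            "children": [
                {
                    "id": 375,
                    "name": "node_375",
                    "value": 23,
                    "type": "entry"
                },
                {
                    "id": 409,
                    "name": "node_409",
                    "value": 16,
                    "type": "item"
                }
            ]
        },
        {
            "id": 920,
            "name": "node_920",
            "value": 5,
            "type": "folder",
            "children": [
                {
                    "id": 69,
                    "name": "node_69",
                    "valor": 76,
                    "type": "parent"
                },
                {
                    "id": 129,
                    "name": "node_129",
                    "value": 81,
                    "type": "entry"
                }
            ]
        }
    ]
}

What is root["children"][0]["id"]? 792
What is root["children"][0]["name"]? "node_792"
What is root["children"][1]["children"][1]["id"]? 129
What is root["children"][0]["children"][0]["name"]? "node_375"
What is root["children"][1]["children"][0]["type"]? "parent"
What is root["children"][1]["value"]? 5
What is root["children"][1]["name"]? "node_920"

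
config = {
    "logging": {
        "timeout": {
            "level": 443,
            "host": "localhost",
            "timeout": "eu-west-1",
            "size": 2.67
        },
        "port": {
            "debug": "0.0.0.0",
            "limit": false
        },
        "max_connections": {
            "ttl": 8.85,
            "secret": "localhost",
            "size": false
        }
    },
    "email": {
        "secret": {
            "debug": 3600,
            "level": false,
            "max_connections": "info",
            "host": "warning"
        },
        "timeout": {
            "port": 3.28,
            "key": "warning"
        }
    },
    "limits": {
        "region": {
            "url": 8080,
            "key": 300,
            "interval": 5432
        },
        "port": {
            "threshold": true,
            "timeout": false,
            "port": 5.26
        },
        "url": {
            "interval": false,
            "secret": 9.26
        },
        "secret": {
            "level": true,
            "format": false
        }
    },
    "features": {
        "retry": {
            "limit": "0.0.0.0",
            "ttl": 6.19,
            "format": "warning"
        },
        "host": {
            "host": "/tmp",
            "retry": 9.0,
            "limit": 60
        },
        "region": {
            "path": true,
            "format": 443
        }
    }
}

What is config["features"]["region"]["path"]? True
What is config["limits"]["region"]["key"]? 300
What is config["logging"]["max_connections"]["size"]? False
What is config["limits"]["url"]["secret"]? 9.26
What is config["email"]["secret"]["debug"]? 3600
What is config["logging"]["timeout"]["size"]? 2.67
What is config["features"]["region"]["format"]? 443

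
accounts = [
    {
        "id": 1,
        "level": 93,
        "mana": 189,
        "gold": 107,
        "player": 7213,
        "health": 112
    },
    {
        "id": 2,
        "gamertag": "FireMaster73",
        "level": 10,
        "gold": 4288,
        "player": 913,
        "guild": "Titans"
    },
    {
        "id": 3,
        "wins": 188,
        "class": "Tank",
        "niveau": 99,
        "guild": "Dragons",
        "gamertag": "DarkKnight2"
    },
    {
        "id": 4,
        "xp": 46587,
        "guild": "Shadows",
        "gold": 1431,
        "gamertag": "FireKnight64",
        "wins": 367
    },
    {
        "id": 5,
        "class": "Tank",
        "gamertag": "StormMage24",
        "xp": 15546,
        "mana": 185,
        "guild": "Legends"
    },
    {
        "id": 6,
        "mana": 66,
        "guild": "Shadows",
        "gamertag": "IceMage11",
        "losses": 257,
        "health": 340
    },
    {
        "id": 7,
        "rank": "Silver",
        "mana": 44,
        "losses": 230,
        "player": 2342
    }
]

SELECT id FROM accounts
[1, 2, 3, 4, 5, 6, 7]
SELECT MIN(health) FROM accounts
112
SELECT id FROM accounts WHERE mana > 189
[]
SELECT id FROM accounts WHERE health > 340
[]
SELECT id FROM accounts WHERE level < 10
[]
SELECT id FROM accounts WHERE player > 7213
[]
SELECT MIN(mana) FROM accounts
44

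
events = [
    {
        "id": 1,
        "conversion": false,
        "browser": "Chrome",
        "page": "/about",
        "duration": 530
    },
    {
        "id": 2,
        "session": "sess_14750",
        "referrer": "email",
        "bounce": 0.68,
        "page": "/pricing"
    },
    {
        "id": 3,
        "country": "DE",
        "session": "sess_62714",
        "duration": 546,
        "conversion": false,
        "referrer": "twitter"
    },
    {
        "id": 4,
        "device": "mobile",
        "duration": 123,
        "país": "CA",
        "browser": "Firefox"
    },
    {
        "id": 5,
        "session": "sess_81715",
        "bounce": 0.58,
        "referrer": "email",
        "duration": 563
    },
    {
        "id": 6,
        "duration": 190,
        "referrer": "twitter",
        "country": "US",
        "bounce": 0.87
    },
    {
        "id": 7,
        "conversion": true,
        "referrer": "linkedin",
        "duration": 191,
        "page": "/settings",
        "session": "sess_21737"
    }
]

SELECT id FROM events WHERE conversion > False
[7]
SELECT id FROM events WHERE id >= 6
[6, 7]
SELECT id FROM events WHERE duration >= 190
[1, 3, 5, 6, 7]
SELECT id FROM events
[1, 2, 3, 4, 5, 6, 7]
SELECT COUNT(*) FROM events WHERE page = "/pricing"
1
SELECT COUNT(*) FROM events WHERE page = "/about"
1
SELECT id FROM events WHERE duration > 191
[1, 3, 5]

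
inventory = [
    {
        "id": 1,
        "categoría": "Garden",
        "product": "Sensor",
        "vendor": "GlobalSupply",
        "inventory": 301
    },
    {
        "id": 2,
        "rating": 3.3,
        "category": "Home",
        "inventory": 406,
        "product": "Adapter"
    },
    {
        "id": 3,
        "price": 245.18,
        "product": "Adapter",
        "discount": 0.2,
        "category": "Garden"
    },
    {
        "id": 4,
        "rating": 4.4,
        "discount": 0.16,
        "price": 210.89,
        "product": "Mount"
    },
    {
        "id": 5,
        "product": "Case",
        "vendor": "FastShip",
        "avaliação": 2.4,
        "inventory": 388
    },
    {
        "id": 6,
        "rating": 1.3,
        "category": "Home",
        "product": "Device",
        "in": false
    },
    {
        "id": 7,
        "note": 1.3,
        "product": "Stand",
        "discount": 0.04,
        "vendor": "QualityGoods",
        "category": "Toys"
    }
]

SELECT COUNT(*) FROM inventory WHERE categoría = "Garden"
1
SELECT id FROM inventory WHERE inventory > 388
[2]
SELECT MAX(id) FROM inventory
7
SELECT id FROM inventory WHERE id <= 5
[1, 2, 3, 4, 5]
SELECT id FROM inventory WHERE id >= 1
[1, 2, 3, 4, 5, 6, 7]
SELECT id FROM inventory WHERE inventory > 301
[2, 5]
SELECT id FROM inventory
[1, 2, 3, 4, 5, 6, 7]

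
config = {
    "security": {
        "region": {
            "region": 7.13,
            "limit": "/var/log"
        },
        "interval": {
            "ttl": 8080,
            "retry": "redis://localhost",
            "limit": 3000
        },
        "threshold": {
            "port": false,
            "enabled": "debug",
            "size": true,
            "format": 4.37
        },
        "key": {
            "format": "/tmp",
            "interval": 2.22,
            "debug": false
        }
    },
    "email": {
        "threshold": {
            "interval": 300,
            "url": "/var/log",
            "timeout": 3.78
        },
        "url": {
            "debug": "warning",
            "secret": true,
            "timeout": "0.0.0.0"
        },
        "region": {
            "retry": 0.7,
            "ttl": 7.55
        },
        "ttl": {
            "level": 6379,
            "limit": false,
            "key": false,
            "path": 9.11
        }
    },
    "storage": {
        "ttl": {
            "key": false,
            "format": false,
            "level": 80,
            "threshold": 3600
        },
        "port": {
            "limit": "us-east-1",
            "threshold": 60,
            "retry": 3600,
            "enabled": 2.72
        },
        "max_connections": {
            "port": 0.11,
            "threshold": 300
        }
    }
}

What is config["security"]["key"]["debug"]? False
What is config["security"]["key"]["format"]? "/tmp"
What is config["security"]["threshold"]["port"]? False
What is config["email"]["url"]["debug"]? "warning"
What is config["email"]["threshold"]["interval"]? 300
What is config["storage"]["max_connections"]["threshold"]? 300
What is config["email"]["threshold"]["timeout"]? 3.78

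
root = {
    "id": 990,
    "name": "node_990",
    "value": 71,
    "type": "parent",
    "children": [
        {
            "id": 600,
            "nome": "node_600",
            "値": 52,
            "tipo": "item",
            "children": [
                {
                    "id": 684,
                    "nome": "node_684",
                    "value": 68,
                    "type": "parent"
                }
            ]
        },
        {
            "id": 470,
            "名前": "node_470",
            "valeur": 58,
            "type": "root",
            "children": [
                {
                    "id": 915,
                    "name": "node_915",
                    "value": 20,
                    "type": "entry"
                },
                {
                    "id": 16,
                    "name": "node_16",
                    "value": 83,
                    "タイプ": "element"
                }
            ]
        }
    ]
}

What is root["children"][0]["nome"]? "node_600"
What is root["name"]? "node_990"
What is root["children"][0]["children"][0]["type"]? "parent"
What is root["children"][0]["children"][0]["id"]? 684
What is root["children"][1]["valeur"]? 58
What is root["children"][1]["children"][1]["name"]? "node_16"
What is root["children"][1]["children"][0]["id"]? 915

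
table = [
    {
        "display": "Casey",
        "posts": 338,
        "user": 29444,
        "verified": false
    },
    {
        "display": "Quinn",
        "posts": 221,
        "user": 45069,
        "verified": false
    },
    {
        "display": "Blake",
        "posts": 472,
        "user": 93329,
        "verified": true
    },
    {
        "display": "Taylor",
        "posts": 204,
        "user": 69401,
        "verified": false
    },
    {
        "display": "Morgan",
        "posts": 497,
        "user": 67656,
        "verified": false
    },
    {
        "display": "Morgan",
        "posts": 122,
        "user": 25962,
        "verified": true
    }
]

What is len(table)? 6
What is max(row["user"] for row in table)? 93329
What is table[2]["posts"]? 472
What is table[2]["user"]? 93329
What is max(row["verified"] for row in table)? True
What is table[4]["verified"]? False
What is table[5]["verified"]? True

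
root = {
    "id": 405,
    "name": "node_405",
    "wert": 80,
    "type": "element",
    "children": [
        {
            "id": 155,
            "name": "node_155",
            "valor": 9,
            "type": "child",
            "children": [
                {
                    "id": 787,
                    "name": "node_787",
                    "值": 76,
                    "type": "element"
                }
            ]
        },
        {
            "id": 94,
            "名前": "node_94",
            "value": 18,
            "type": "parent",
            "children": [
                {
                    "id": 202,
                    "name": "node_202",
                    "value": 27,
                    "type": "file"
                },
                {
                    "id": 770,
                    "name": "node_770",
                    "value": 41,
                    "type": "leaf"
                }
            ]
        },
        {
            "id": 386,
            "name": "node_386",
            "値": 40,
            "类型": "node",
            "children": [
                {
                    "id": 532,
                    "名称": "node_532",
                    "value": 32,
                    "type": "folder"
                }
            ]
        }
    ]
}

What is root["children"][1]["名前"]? "node_94"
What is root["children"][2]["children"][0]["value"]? 32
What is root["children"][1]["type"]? "parent"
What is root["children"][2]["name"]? "node_386"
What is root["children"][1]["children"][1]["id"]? 770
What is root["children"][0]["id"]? 155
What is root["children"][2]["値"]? 40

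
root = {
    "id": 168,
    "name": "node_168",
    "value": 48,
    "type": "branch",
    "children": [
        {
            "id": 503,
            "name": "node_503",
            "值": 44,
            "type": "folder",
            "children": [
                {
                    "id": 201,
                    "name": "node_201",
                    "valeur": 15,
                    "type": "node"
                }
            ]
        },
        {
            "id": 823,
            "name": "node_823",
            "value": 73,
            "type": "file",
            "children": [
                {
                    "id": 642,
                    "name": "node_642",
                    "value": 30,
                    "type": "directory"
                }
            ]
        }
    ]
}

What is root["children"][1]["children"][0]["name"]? "node_642"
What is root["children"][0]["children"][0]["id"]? 201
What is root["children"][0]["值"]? 44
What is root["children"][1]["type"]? "file"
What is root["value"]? 48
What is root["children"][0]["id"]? 503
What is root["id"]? 168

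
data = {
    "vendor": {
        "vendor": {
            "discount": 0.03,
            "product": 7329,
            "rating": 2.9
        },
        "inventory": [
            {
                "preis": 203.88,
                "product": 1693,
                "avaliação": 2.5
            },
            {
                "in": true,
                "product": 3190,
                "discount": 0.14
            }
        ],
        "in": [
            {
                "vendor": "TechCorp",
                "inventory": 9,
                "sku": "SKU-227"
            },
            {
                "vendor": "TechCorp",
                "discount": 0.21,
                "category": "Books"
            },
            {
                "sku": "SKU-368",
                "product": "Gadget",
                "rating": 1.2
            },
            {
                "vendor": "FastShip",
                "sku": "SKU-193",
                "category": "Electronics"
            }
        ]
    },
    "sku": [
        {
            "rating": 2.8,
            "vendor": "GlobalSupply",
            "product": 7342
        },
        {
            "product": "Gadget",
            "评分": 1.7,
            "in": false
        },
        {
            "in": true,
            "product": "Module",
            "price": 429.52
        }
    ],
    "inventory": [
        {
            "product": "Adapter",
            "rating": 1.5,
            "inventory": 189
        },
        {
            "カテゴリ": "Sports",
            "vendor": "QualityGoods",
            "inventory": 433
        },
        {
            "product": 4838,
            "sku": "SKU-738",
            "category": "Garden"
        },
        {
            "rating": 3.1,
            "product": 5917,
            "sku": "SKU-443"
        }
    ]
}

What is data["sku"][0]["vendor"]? "GlobalSupply"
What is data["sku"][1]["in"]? False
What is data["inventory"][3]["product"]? 5917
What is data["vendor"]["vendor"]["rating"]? 2.9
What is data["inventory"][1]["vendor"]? "QualityGoods"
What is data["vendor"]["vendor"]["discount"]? 0.03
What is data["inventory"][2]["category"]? "Garden"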